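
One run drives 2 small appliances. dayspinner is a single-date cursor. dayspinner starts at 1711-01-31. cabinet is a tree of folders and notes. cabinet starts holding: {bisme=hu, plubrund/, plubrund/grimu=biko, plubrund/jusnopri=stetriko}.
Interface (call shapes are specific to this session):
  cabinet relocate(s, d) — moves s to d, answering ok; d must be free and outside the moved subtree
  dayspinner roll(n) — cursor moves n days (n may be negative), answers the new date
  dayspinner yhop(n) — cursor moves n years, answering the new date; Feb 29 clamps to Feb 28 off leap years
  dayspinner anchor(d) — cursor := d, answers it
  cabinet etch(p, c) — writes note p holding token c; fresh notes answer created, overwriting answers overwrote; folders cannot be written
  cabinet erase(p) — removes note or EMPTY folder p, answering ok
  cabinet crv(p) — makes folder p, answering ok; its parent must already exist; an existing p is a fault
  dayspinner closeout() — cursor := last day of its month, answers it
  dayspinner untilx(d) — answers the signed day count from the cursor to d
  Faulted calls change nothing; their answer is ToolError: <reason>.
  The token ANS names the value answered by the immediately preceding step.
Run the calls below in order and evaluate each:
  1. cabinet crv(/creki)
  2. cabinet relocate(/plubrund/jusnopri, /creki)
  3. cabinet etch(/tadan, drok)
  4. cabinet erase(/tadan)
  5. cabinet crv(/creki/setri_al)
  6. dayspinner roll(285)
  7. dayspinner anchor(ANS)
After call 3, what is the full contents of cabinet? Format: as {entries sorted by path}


-- cabinet crv(p=/creki) ~> ok
-- cabinet relocate(s=/plubrund/jusnopri, d=/creki) ~> ToolError: exists
-- cabinet etch(p=/tadan, c=drok) ~> created
-- cabinet erase(p=/tadan) ~> ok
-- cabinet crv(p=/creki/setri_al) ~> ok
-- dayspinner roll(n=285) ~> 1711-11-12
-- dayspinner anchor(d=ANS) ~> 1711-11-12

Answer: {bisme=hu, creki/, plubrund/, plubrund/grimu=biko, plubrund/jusnopri=stetriko, tadan=drok}


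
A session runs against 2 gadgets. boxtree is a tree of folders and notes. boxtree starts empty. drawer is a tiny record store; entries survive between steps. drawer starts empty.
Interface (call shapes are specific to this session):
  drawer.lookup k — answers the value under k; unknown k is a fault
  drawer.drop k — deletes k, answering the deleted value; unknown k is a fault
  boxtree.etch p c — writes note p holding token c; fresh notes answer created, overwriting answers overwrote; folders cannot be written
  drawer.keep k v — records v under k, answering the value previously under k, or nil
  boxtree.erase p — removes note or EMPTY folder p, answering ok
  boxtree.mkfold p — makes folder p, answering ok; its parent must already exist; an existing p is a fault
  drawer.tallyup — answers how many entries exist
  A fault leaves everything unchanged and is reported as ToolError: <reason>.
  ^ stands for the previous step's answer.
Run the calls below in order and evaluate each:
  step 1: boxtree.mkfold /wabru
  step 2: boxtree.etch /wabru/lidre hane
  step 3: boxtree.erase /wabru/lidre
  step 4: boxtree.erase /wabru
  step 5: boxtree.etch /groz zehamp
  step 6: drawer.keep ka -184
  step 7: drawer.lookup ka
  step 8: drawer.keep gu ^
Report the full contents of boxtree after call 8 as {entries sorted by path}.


Answer: {groz=zehamp}

Derivation:
% boxtree.mkfold p: /wabru
:: ok
% boxtree.etch p: /wabru/lidre c: hane
:: created
% boxtree.erase p: /wabru/lidre
:: ok
% boxtree.erase p: /wabru
:: ok
% boxtree.etch p: /groz c: zehamp
:: created
% drawer.keep k: ka v: -184
:: nil
% drawer.lookup k: ka
:: -184
% drawer.keep k: gu v: ^
:: nil


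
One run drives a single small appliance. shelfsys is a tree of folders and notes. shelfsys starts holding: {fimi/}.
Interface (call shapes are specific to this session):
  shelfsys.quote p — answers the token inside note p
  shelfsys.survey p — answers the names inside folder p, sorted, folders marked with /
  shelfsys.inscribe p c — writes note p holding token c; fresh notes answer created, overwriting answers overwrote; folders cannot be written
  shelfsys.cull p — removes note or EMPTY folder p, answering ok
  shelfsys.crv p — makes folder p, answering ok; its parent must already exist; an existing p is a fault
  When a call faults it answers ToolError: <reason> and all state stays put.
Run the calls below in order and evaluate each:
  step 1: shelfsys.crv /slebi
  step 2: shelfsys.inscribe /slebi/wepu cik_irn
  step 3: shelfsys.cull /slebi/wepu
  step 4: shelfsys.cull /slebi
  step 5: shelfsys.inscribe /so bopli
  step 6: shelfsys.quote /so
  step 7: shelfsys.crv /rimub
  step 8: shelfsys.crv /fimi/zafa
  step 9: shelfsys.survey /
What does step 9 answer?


Answer: [fimi/, rimub/, so]

Derivation:
Now I run shelfsys.crv with /slebi, yielding ok.
Calling shelfsys.inscribe with /slebi/wepu, cik_irn, — result: created.
I invoke shelfsys.cull with /slebi/wepu, and see ok.
I use shelfsys.cull with /slebi: ok.
Calling shelfsys.inscribe with /so, bopli: created.
I use shelfsys.quote with /so, and see bopli.
Next I call shelfsys.crv with /rimub, and see ok.
I try shelfsys.crv with /fimi/zafa, and see ok.
I run shelfsys.survey with /, giving [fimi/, rimub/, so].


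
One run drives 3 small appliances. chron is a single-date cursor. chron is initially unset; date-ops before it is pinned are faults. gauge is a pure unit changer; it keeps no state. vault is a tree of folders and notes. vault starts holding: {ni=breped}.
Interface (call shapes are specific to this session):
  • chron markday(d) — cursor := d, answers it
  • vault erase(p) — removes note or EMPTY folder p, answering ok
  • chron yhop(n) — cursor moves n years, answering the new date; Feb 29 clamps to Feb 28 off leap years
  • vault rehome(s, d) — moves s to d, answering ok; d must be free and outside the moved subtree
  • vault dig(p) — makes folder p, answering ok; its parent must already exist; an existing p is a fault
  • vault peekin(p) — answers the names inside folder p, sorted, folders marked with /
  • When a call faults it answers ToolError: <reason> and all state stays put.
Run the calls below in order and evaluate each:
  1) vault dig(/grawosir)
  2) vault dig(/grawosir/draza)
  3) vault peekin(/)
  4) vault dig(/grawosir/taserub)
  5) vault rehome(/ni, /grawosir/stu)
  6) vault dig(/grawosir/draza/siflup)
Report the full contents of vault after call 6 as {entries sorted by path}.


% 1. vault dig(/grawosir) -> ok
% 2. vault dig(/grawosir/draza) -> ok
% 3. vault peekin(/) -> [grawosir/, ni]
% 4. vault dig(/grawosir/taserub) -> ok
% 5. vault rehome(/ni, /grawosir/stu) -> ok
% 6. vault dig(/grawosir/draza/siflup) -> ok

Answer: {grawosir/, grawosir/draza/, grawosir/draza/siflup/, grawosir/stu=breped, grawosir/taserub/}


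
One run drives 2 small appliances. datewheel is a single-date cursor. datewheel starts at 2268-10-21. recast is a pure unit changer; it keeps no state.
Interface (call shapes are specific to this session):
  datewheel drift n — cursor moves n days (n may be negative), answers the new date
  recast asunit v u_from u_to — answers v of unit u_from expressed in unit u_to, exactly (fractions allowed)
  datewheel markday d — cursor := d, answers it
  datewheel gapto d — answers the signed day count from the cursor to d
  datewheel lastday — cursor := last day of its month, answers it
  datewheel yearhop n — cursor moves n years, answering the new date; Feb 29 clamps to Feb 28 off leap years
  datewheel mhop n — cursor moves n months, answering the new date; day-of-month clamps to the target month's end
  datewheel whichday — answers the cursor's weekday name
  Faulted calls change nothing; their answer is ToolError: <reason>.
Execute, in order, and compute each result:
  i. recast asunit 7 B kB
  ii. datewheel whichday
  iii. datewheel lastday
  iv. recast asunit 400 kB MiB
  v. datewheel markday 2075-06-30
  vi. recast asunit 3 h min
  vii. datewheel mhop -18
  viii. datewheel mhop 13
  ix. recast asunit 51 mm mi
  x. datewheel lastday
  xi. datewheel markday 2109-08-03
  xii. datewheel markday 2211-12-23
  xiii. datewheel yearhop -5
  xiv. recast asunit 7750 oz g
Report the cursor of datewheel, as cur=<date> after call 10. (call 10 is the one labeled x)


Answer: cur=2075-01-31

Derivation:
Next I call recast asunit with v='7', u_from='B', u_to='kB', — result: 7/1000.
I invoke datewheel whichday, and get Wednesday.
Next I call datewheel lastday(), → 2268-10-31.
I invoke recast asunit with v='400', u_from='kB', u_to='MiB', yielding 3125/8192.
Invoking datewheel markday with d='2075-06-30', giving 2075-06-30.
Using recast asunit with v='3', u_from='h', u_to='min', and observe 180.
Then datewheel mhop with n='-18', — result: 2073-12-30.
Then datewheel mhop with n='13', yielding 2075-01-30.
I call recast asunit with v='51', u_from='mm', u_to='mi': 17/536448.
I try datewheel lastday(), giving 2075-01-31.
I use datewheel markday with d='2109-08-03', and observe 2109-08-03.
Using datewheel markday with d='2211-12-23', which returns 2211-12-23.
Invoking datewheel yearhop with n='-5', and see 2206-12-23.
I call recast asunit with v='7750', u_from='oz', u_to='g', and observe 1406136347/6400.


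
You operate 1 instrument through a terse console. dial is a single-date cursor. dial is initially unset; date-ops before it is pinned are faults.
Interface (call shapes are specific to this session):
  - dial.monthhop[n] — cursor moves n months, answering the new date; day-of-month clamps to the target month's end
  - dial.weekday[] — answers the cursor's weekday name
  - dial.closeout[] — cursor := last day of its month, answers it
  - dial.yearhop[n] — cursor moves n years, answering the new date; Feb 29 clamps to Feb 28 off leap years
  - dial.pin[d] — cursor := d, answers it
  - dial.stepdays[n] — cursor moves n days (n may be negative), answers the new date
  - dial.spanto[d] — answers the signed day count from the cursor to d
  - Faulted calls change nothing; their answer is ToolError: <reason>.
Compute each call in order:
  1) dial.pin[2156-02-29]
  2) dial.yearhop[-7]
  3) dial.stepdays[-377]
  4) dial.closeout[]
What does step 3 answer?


Answer: 2148-02-17

Derivation:
% 1. dial.pin(2156-02-29) : 2156-02-29
% 2. dial.yearhop(-7) : 2149-02-28
% 3. dial.stepdays(-377) : 2148-02-17
% 4. dial.closeout() : 2148-02-29


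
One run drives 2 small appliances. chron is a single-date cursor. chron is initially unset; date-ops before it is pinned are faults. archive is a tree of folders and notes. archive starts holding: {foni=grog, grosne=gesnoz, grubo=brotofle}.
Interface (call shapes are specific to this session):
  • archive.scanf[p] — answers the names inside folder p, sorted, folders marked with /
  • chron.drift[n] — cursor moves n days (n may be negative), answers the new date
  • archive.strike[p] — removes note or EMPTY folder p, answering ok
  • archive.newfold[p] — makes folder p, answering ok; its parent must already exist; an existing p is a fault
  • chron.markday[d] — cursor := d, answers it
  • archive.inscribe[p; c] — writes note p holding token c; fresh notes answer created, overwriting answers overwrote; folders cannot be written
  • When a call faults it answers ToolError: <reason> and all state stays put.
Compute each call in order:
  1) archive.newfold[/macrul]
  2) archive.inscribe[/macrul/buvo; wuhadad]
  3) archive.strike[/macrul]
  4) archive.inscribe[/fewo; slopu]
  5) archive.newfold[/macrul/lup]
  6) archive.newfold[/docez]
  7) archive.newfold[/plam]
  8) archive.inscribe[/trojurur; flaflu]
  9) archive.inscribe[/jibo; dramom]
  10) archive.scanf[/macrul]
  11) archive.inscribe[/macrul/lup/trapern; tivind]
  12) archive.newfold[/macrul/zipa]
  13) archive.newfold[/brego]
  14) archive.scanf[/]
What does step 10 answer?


·→ archive.newfold(/macrul)
·← ok
·→ archive.inscribe(/macrul/buvo, wuhadad)
·← created
·→ archive.strike(/macrul)
·← ToolError: not empty
·→ archive.inscribe(/fewo, slopu)
·← created
·→ archive.newfold(/macrul/lup)
·← ok
·→ archive.newfold(/docez)
·← ok
·→ archive.newfold(/plam)
·← ok
·→ archive.inscribe(/trojurur, flaflu)
·← created
·→ archive.inscribe(/jibo, dramom)
·← created
·→ archive.scanf(/macrul)
·← [buvo, lup/]
·→ archive.inscribe(/macrul/lup/trapern, tivind)
·← created
·→ archive.newfold(/macrul/zipa)
·← ok
·→ archive.newfold(/brego)
·← ok
·→ archive.scanf(/)
·← [brego/, docez/, fewo, foni, grosne, grubo, jibo, macrul/, plam/, trojurur]

Answer: [buvo, lup/]


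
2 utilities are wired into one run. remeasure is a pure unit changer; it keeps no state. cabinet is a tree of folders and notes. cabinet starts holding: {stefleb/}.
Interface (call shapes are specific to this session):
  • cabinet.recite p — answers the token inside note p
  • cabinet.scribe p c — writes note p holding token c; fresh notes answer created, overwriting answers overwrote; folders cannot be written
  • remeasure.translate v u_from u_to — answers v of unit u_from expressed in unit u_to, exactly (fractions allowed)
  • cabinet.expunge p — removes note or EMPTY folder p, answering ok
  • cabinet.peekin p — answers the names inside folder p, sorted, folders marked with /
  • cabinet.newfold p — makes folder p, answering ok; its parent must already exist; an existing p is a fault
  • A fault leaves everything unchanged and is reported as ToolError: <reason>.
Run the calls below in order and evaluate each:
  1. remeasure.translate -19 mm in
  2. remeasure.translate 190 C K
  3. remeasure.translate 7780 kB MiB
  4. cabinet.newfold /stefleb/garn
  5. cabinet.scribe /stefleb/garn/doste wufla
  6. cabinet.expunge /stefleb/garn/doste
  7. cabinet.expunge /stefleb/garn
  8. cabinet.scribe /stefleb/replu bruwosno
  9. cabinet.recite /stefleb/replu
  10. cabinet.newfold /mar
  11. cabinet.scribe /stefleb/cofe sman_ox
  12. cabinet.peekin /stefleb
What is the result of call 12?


Answer: [cofe, replu]

Derivation:
Act: remeasure.translate[v: -19; u_from: mm; u_to: in]
Obs: -95/127
Act: remeasure.translate[v: 190; u_from: C; u_to: K]
Obs: 9263/20
Act: remeasure.translate[v: 7780; u_from: kB; u_to: MiB]
Obs: 243125/32768
Act: cabinet.newfold[p: /stefleb/garn]
Obs: ok
Act: cabinet.scribe[p: /stefleb/garn/doste; c: wufla]
Obs: created
Act: cabinet.expunge[p: /stefleb/garn/doste]
Obs: ok
Act: cabinet.expunge[p: /stefleb/garn]
Obs: ok
Act: cabinet.scribe[p: /stefleb/replu; c: bruwosno]
Obs: created
Act: cabinet.recite[p: /stefleb/replu]
Obs: bruwosno
Act: cabinet.newfold[p: /mar]
Obs: ok
Act: cabinet.scribe[p: /stefleb/cofe; c: sman_ox]
Obs: created
Act: cabinet.peekin[p: /stefleb]
Obs: [cofe, replu]


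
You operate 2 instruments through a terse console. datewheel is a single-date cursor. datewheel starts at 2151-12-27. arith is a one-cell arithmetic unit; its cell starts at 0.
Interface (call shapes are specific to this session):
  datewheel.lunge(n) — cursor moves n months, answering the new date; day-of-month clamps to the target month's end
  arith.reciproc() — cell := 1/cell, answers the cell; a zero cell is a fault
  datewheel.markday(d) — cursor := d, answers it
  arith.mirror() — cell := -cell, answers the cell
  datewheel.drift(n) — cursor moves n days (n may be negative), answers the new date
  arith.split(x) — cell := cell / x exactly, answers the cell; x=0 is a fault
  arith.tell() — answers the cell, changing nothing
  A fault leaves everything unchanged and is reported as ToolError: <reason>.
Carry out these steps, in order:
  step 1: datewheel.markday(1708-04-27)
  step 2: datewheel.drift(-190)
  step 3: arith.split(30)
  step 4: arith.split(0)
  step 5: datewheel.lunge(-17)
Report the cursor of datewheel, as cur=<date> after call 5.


Answer: cur=1706-05-20

Derivation:
·→ datewheel.markday(d='1708-04-27')
·← 1708-04-27
·→ datewheel.drift(n='-190')
·← 1707-10-20
·→ arith.split(x='30')
·← 0
·→ arith.split(x='0')
·← ToolError: division by zero
·→ datewheel.lunge(n='-17')
·← 1706-05-20


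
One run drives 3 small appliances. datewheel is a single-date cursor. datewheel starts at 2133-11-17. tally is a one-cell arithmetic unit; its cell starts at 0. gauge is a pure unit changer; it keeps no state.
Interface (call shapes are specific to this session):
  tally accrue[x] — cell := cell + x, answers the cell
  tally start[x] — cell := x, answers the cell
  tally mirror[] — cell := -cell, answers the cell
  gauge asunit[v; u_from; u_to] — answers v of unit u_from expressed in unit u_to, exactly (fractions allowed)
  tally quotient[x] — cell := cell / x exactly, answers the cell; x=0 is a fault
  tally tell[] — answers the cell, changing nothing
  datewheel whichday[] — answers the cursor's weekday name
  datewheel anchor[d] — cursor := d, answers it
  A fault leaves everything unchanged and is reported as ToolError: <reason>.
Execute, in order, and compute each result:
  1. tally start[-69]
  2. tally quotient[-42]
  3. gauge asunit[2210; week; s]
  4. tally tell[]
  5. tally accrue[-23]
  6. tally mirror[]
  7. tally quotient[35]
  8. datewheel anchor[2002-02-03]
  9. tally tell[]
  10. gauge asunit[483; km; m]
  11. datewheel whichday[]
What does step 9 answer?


I run tally start with x='-69', yielding -69.
Now I run tally quotient with x='-42', and observe 23/14.
I use gauge asunit with v='2210', u_from='week', u_to='s', which returns 1336608000.
I invoke tally tell, and get 23/14.
Calling tally accrue with x='-23', and see -299/14.
I use tally mirror(), → 299/14.
Now I run tally quotient with x='35', which returns 299/490.
I use datewheel anchor with d='2002-02-03', and see 2002-02-03.
Now I run tally tell(), and observe 299/490.
Using gauge asunit with v='483', u_from='km', u_to='m', — result: 483000.
Now I run datewheel whichday(), → Sunday.

Answer: 299/490


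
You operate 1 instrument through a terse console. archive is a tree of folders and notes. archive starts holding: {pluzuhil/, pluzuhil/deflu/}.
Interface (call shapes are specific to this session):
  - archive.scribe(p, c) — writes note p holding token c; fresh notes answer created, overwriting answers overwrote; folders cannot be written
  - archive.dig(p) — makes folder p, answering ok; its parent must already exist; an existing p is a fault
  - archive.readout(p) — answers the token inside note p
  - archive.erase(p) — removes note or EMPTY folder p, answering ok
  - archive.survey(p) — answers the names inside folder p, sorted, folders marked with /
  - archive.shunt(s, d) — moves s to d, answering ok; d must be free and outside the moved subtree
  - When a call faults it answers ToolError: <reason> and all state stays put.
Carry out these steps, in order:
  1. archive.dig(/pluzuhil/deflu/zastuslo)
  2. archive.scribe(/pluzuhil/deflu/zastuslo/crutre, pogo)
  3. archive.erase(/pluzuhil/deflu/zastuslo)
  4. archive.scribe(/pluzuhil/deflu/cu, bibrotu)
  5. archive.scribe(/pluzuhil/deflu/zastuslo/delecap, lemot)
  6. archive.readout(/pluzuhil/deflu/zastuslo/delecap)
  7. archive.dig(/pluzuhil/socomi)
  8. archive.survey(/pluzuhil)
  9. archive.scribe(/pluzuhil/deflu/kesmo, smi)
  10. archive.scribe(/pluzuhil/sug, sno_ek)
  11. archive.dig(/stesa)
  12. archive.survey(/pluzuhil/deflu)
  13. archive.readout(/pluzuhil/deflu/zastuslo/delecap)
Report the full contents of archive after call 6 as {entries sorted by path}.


-> archive.dig(p→/pluzuhil/deflu/zastuslo)
<- ok
-> archive.scribe(p→/pluzuhil/deflu/zastuslo/crutre, c→pogo)
<- created
-> archive.erase(p→/pluzuhil/deflu/zastuslo)
<- ToolError: not empty
-> archive.scribe(p→/pluzuhil/deflu/cu, c→bibrotu)
<- created
-> archive.scribe(p→/pluzuhil/deflu/zastuslo/delecap, c→lemot)
<- created
-> archive.readout(p→/pluzuhil/deflu/zastuslo/delecap)
<- lemot
-> archive.dig(p→/pluzuhil/socomi)
<- ok
-> archive.survey(p→/pluzuhil)
<- [deflu/, socomi/]
-> archive.scribe(p→/pluzuhil/deflu/kesmo, c→smi)
<- created
-> archive.scribe(p→/pluzuhil/sug, c→sno_ek)
<- created
-> archive.dig(p→/stesa)
<- ok
-> archive.survey(p→/pluzuhil/deflu)
<- [cu, kesmo, zastuslo/]
-> archive.readout(p→/pluzuhil/deflu/zastuslo/delecap)
<- lemot

Answer: {pluzuhil/, pluzuhil/deflu/, pluzuhil/deflu/cu=bibrotu, pluzuhil/deflu/zastuslo/, pluzuhil/deflu/zastuslo/crutre=pogo, pluzuhil/deflu/zastuslo/delecap=lemot}


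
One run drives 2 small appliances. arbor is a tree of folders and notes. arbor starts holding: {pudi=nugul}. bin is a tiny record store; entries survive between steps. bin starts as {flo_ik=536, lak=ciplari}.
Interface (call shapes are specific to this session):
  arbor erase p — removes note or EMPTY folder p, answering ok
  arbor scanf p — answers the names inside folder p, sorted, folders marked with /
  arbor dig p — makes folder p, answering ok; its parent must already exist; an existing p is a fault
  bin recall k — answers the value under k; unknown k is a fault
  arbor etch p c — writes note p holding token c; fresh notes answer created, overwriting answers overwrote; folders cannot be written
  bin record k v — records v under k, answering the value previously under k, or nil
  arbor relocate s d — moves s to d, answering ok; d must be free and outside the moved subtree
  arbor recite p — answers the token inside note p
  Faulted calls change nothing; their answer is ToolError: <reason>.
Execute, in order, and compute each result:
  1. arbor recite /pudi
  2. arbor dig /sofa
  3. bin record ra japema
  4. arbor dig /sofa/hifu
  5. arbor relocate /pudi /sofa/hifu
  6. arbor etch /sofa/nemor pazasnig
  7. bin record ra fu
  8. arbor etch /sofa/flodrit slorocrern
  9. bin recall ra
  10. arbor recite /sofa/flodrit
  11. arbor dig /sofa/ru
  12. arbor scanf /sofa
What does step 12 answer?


I call arbor recite with p: /pudi, → nugul.
I call arbor dig with p: /sofa, and see ok.
Next I call bin record with k: ra, v: japema, giving nil.
Then arbor dig with p: /sofa/hifu, — result: ok.
I call arbor relocate with s: /pudi, d: /sofa/hifu, yielding ToolError: exists.
Calling arbor etch with p: /sofa/nemor, c: pazasnig, which returns created.
Calling bin record with k: ra, v: fu, — result: japema.
Now I run arbor etch with p: /sofa/flodrit, c: slorocrern, giving created.
I call bin recall with k: ra, and observe fu.
I call arbor recite with p: /sofa/flodrit, and get slorocrern.
Using arbor dig with p: /sofa/ru, and see ok.
Calling arbor scanf with p: /sofa, and get [flodrit, hifu/, nemor, ru/].

Answer: [flodrit, hifu/, nemor, ru/]


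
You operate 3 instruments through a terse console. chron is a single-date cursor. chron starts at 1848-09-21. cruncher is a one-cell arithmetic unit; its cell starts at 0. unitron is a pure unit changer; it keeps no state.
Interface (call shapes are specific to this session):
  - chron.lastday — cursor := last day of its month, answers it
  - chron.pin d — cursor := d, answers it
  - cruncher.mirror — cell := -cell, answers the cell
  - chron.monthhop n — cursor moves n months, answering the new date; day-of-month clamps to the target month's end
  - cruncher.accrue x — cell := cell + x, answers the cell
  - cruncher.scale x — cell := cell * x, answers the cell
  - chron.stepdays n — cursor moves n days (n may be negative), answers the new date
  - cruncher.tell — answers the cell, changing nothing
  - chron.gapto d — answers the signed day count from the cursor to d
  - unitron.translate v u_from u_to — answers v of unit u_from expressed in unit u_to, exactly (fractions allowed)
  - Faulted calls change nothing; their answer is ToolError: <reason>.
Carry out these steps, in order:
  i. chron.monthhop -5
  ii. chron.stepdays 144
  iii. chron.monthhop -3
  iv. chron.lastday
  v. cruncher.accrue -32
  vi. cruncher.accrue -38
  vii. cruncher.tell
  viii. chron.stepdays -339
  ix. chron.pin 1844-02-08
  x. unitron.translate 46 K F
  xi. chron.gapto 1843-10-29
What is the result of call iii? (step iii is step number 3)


Using monthhop passing n='-5', — result: 1848-04-21.
Using stepdays passing n='144', and observe 1848-09-12.
I call monthhop passing n='-3', → 1848-06-12.
Calling lastday(), and see 1848-06-30.
Invoking accrue passing x='-32', and see -32.
Next I call accrue passing x='-38', — result: -70.
Then tell, yielding -70.
I invoke stepdays passing n='-339', and get 1847-07-27.
Now I run pin passing d='1844-02-08', and observe 1844-02-08.
Using translate passing v='46', u_from='K', u_to='F', giving -37687/100.
Then gapto passing d='1843-10-29', → -102.

Answer: 1848-06-12


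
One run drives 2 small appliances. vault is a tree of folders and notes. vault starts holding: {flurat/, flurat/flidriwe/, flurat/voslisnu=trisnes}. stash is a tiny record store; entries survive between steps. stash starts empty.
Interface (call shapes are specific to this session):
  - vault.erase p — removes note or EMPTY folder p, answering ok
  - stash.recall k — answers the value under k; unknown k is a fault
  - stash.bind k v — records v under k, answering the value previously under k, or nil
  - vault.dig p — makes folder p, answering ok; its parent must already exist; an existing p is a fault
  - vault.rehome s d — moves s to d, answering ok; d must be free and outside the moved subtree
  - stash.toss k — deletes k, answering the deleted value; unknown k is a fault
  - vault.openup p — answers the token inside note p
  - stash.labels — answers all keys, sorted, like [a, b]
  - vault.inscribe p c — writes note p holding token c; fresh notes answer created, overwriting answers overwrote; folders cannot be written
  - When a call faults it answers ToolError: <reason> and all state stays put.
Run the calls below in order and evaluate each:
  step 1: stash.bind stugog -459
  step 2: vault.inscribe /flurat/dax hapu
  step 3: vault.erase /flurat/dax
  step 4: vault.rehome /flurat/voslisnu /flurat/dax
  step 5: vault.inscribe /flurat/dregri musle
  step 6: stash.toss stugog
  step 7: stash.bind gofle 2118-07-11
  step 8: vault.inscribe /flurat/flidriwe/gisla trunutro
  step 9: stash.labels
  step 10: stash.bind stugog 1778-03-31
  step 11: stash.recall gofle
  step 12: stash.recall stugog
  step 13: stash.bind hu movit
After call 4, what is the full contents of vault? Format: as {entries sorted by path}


Answer: {flurat/, flurat/dax=trisnes, flurat/flidriwe/}

Derivation:
> stash.bind k→stugog v→-459
[out] nil
> vault.inscribe p→/flurat/dax c→hapu
[out] created
> vault.erase p→/flurat/dax
[out] ok
> vault.rehome s→/flurat/voslisnu d→/flurat/dax
[out] ok
> vault.inscribe p→/flurat/dregri c→musle
[out] created
> stash.toss k→stugog
[out] -459
> stash.bind k→gofle v→2118-07-11
[out] nil
> vault.inscribe p→/flurat/flidriwe/gisla c→trunutro
[out] created
> stash.labels
[out] [gofle]
> stash.bind k→stugog v→1778-03-31
[out] nil
> stash.recall k→gofle
[out] 2118-07-11
> stash.recall k→stugog
[out] 1778-03-31
> stash.bind k→hu v→movit
[out] nil


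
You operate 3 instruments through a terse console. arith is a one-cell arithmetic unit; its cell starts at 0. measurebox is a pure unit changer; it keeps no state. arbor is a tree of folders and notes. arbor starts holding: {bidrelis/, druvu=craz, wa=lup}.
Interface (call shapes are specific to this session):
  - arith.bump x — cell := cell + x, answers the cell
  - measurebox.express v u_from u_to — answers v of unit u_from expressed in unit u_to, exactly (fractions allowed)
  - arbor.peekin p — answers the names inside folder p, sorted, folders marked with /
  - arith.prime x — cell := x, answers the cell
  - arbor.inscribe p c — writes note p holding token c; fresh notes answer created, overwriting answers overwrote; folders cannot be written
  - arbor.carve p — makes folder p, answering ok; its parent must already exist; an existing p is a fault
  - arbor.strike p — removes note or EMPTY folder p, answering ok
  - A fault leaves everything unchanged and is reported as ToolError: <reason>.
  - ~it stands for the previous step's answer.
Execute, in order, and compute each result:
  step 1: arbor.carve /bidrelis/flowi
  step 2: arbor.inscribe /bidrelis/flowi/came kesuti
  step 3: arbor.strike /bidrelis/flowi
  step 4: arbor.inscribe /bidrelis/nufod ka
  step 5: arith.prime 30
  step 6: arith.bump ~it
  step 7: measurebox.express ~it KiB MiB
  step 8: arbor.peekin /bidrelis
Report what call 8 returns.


~$ arbor.carve p: /bidrelis/flowi
= ok
~$ arbor.inscribe p: /bidrelis/flowi/came c: kesuti
= created
~$ arbor.strike p: /bidrelis/flowi
= ToolError: not empty
~$ arbor.inscribe p: /bidrelis/nufod c: ka
= created
~$ arith.prime x: 30
= 30
~$ arith.bump x: ~it
= 60
~$ measurebox.express v: ~it u_from: KiB u_to: MiB
= 15/256
~$ arbor.peekin p: /bidrelis
= [flowi/, nufod]

Answer: [flowi/, nufod]


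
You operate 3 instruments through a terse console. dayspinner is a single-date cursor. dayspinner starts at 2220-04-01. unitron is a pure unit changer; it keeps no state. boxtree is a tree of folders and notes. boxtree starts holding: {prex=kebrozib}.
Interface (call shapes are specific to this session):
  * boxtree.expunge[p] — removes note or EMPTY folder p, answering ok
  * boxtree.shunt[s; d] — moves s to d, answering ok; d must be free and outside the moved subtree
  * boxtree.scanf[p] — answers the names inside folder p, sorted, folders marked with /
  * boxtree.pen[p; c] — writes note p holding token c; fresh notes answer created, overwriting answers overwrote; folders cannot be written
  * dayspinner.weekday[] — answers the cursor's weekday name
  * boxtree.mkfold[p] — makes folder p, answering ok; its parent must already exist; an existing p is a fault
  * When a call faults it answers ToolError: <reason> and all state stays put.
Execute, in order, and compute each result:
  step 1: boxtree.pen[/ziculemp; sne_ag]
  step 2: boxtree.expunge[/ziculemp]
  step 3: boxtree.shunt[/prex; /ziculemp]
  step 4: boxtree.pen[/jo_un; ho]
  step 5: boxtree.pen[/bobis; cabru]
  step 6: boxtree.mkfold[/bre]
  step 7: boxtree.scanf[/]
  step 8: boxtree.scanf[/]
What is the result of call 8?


==> boxtree.pen(/ziculemp, sne_ag)
<== created
==> boxtree.expunge(/ziculemp)
<== ok
==> boxtree.shunt(/prex, /ziculemp)
<== ok
==> boxtree.pen(/jo_un, ho)
<== created
==> boxtree.pen(/bobis, cabru)
<== created
==> boxtree.mkfold(/bre)
<== ok
==> boxtree.scanf(/)
<== [bobis, bre/, jo_un, ziculemp]
==> boxtree.scanf(/)
<== [bobis, bre/, jo_un, ziculemp]

Answer: [bobis, bre/, jo_un, ziculemp]


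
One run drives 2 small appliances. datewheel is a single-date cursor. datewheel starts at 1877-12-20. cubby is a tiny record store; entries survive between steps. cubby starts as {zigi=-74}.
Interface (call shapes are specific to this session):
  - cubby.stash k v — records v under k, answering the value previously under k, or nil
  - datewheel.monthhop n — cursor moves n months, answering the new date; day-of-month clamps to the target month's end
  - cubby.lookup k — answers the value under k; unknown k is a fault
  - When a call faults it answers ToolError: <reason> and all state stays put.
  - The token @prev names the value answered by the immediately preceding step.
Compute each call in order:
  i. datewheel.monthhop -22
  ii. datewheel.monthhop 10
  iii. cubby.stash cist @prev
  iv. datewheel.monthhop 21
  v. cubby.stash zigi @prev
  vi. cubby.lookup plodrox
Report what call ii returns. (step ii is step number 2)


Act: datewheel.monthhop[n='-22']
Obs: 1876-02-20
Act: datewheel.monthhop[n='10']
Obs: 1876-12-20
Act: cubby.stash[k='cist'; v='@prev']
Obs: nil
Act: datewheel.monthhop[n='21']
Obs: 1878-09-20
Act: cubby.stash[k='zigi'; v='@prev']
Obs: -74
Act: cubby.lookup[k='plodrox']
Obs: ToolError: no such key plodrox

Answer: 1876-12-20


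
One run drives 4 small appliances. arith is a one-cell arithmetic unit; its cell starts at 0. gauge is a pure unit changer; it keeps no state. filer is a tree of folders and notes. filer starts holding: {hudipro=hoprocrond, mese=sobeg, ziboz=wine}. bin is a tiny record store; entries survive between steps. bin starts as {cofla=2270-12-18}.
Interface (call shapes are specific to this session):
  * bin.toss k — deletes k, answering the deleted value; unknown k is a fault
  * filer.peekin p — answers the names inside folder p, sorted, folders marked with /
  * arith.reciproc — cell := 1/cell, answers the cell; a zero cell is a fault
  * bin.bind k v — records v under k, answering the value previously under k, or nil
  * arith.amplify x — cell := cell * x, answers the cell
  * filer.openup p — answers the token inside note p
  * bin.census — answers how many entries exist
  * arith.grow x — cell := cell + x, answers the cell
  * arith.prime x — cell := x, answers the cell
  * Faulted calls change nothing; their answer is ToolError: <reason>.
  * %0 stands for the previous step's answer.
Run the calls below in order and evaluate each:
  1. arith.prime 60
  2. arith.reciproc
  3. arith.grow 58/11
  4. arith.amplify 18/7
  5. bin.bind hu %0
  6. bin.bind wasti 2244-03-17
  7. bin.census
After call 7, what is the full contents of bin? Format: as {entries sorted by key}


==> arith.prime(60)
<== 60
==> arith.reciproc()
<== 1/60
==> arith.grow(58/11)
<== 3491/660
==> arith.amplify(18/7)
<== 10473/770
==> bin.bind(hu, %0)
<== nil
==> bin.bind(wasti, 2244-03-17)
<== nil
==> bin.census()
<== 3

Answer: {cofla=2270-12-18, hu=10473/770, wasti=2244-03-17}


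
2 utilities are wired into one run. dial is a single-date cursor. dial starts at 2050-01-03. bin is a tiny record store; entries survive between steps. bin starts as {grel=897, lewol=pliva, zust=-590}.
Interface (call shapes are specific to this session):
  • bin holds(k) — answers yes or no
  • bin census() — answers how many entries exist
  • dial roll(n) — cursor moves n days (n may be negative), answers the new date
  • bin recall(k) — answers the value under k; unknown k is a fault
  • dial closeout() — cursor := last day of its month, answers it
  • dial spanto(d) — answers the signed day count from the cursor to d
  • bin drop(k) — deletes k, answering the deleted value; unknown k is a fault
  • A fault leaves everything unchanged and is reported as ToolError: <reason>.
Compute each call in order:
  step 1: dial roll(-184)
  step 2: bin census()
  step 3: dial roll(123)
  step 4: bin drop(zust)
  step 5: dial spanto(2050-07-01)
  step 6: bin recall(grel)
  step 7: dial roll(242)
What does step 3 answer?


Answer: 2049-11-03

Derivation:
$ dial roll n=-184
[out] 2049-07-03
$ bin census
[out] 3
$ dial roll n=123
[out] 2049-11-03
$ bin drop k=zust
[out] -590
$ dial spanto d=2050-07-01
[out] 240
$ bin recall k=grel
[out] 897
$ dial roll n=242
[out] 2050-07-03


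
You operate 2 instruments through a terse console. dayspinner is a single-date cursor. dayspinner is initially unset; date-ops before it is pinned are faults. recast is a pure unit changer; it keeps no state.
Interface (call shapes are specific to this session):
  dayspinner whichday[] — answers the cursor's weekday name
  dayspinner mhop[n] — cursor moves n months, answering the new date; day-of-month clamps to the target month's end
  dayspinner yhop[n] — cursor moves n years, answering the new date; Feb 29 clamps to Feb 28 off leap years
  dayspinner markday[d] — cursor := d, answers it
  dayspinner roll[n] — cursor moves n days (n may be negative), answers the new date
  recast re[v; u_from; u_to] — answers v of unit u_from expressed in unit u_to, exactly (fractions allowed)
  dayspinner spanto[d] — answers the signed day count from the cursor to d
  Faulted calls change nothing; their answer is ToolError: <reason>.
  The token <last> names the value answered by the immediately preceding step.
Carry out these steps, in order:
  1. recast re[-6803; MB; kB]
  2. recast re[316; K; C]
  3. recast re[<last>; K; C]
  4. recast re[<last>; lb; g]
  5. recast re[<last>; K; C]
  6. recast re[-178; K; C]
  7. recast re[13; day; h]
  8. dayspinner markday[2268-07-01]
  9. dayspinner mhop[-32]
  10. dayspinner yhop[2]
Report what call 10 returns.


Answer: 2267-11-01

Derivation:
==> recast re(v=-6803, u_from=MB, u_to=kB)
<== -6803000
==> recast re(v=316, u_from=K, u_to=C)
<== 857/20
==> recast re(v=<last>, u_from=K, u_to=C)
<== -2303/10
==> recast re(v=<last>, u_from=lb, u_to=g)
<== -104462322811/1000000
==> recast re(v=<last>, u_from=K, u_to=C)
<== -104735472811/1000000
==> recast re(v=-178, u_from=K, u_to=C)
<== -9023/20
==> recast re(v=13, u_from=day, u_to=h)
<== 312
==> dayspinner markday(d=2268-07-01)
<== 2268-07-01
==> dayspinner mhop(n=-32)
<== 2265-11-01
==> dayspinner yhop(n=2)
<== 2267-11-01


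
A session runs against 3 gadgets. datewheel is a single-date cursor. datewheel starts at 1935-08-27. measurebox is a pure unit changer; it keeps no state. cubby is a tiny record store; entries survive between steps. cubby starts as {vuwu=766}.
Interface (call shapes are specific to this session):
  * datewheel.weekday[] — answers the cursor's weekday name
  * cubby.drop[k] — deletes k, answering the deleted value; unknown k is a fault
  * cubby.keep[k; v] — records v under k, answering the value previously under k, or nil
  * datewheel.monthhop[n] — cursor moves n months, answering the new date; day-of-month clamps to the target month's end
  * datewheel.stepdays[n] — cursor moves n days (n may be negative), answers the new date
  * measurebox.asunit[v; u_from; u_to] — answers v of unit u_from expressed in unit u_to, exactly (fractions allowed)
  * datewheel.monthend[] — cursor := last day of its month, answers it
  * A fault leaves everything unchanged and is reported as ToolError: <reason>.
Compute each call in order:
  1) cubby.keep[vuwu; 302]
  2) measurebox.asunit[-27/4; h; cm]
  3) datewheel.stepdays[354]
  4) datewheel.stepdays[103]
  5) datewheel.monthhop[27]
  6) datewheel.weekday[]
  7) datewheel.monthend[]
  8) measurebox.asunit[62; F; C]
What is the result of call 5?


Answer: 1939-02-26

Derivation:
Do: cubby.keep[k→vuwu; v→302]
See: 766
Do: measurebox.asunit[v→-27/4; u_from→h; u_to→cm]
See: ToolError: incompatible units
Do: datewheel.stepdays[n→354]
See: 1936-08-15
Do: datewheel.stepdays[n→103]
See: 1936-11-26
Do: datewheel.monthhop[n→27]
See: 1939-02-26
Do: datewheel.weekday[]
See: Sunday
Do: datewheel.monthend[]
See: 1939-02-28
Do: measurebox.asunit[v→62; u_from→F; u_to→C]
See: 50/3


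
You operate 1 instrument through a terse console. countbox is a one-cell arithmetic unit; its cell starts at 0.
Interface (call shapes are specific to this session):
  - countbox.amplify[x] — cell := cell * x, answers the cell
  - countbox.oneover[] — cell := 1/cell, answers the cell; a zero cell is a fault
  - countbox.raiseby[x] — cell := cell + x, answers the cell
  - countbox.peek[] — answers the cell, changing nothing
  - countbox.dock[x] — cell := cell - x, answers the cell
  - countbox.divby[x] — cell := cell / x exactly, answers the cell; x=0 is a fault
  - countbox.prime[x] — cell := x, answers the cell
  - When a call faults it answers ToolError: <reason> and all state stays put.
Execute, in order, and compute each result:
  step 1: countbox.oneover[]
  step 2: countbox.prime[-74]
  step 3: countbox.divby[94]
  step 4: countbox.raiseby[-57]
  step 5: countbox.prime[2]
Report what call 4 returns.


Answer: -2716/47

Derivation:
% countbox.oneover
[out] ToolError: reciprocal of zero
% countbox.prime x: -74
[out] -74
% countbox.divby x: 94
[out] -37/47
% countbox.raiseby x: -57
[out] -2716/47
% countbox.prime x: 2
[out] 2


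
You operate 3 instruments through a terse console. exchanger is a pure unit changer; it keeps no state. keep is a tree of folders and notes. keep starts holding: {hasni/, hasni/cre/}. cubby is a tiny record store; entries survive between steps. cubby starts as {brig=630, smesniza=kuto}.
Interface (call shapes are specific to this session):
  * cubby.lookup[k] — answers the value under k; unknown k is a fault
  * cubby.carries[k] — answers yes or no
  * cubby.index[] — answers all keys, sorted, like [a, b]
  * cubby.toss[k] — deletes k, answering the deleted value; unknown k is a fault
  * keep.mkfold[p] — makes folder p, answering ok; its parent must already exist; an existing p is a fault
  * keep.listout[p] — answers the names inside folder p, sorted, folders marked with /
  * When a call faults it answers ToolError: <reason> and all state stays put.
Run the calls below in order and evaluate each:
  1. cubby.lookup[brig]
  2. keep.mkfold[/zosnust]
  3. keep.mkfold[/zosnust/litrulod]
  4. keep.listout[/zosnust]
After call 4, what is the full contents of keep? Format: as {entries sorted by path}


Answer: {hasni/, hasni/cre/, zosnust/, zosnust/litrulod/}

Derivation:
==> cubby.lookup(k→brig)
<== 630
==> keep.mkfold(p→/zosnust)
<== ok
==> keep.mkfold(p→/zosnust/litrulod)
<== ok
==> keep.listout(p→/zosnust)
<== [litrulod/]
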